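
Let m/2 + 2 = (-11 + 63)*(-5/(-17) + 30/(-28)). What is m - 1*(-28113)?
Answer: 3335351/119 ≈ 28028.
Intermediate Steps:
m = -10096/119 (m = -4 + 2*((-11 + 63)*(-5/(-17) + 30/(-28))) = -4 + 2*(52*(-5*(-1/17) + 30*(-1/28))) = -4 + 2*(52*(5/17 - 15/14)) = -4 + 2*(52*(-185/238)) = -4 + 2*(-4810/119) = -4 - 9620/119 = -10096/119 ≈ -84.840)
m - 1*(-28113) = -10096/119 - 1*(-28113) = -10096/119 + 28113 = 3335351/119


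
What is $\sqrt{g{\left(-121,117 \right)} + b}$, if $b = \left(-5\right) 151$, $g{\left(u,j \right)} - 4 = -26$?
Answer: $i \sqrt{777} \approx 27.875 i$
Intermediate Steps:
$g{\left(u,j \right)} = -22$ ($g{\left(u,j \right)} = 4 - 26 = -22$)
$b = -755$
$\sqrt{g{\left(-121,117 \right)} + b} = \sqrt{-22 - 755} = \sqrt{-777} = i \sqrt{777}$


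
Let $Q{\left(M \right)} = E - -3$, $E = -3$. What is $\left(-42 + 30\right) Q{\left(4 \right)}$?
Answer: $0$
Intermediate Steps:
$Q{\left(M \right)} = 0$ ($Q{\left(M \right)} = -3 - -3 = -3 + 3 = 0$)
$\left(-42 + 30\right) Q{\left(4 \right)} = \left(-42 + 30\right) 0 = \left(-12\right) 0 = 0$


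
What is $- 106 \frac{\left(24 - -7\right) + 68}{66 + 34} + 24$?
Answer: $- \frac{4047}{50} \approx -80.94$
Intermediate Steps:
$- 106 \frac{\left(24 - -7\right) + 68}{66 + 34} + 24 = - 106 \frac{\left(24 + 7\right) + 68}{100} + 24 = - 106 \left(31 + 68\right) \frac{1}{100} + 24 = - 106 \cdot 99 \cdot \frac{1}{100} + 24 = \left(-106\right) \frac{99}{100} + 24 = - \frac{5247}{50} + 24 = - \frac{4047}{50}$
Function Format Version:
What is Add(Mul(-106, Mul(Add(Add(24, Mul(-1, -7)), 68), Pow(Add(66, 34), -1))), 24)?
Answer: Rational(-4047, 50) ≈ -80.940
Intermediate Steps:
Add(Mul(-106, Mul(Add(Add(24, Mul(-1, -7)), 68), Pow(Add(66, 34), -1))), 24) = Add(Mul(-106, Mul(Add(Add(24, 7), 68), Pow(100, -1))), 24) = Add(Mul(-106, Mul(Add(31, 68), Rational(1, 100))), 24) = Add(Mul(-106, Mul(99, Rational(1, 100))), 24) = Add(Mul(-106, Rational(99, 100)), 24) = Add(Rational(-5247, 50), 24) = Rational(-4047, 50)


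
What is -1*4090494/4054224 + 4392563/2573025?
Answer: 173416452661/248371897800 ≈ 0.69821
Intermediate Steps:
-1*4090494/4054224 + 4392563/2573025 = -4090494*1/4054224 + 4392563*(1/2573025) = -681749/675704 + 627509/367575 = 173416452661/248371897800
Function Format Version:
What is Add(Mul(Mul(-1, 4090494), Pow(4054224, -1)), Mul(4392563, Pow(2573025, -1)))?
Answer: Rational(173416452661, 248371897800) ≈ 0.69821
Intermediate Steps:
Add(Mul(Mul(-1, 4090494), Pow(4054224, -1)), Mul(4392563, Pow(2573025, -1))) = Add(Mul(-4090494, Rational(1, 4054224)), Mul(4392563, Rational(1, 2573025))) = Add(Rational(-681749, 675704), Rational(627509, 367575)) = Rational(173416452661, 248371897800)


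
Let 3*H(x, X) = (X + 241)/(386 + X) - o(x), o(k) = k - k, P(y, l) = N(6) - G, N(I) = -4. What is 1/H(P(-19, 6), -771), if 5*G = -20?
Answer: 231/106 ≈ 2.1792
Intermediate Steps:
G = -4 (G = (⅕)*(-20) = -4)
P(y, l) = 0 (P(y, l) = -4 - 1*(-4) = -4 + 4 = 0)
o(k) = 0
H(x, X) = (241 + X)/(3*(386 + X)) (H(x, X) = ((X + 241)/(386 + X) - 1*0)/3 = ((241 + X)/(386 + X) + 0)/3 = ((241 + X)/(386 + X))/3 = (241 + X)/(3*(386 + X)))
1/H(P(-19, 6), -771) = 1/((241 - 771)/(3*(386 - 771))) = 1/((⅓)*(-530)/(-385)) = 1/((⅓)*(-1/385)*(-530)) = 1/(106/231) = 231/106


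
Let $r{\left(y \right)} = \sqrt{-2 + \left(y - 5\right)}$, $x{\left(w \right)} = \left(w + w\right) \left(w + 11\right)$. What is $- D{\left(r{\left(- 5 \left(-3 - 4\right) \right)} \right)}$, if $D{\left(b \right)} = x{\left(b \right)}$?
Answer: $-56 - 44 \sqrt{7} \approx -172.41$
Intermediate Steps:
$x{\left(w \right)} = 2 w \left(11 + w\right)$
$r{\left(y \right)} = \sqrt{-7 + y}$ ($r{\left(y \right)} = \sqrt{-2 + \left(-5 + y\right)} = \sqrt{-7 + y}$)
$D{\left(b \right)} = 2 b \left(11 + b\right)$
$- D{\left(r{\left(- 5 \left(-3 - 4\right) \right)} \right)} = - 2 \sqrt{-7 - 5 \left(-3 - 4\right)} \left(11 + \sqrt{-7 - 5 \left(-3 - 4\right)}\right) = - 2 \sqrt{-7 - -35} \left(11 + \sqrt{-7 - -35}\right) = - 2 \sqrt{-7 + 35} \left(11 + \sqrt{-7 + 35}\right) = - 2 \sqrt{28} \left(11 + \sqrt{28}\right) = - 2 \cdot 2 \sqrt{7} \left(11 + 2 \sqrt{7}\right) = - 4 \sqrt{7} \left(11 + 2 \sqrt{7}\right)$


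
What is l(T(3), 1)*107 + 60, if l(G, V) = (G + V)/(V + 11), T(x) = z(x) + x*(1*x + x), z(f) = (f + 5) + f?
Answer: 655/2 ≈ 327.50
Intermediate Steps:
z(f) = 5 + 2*f (z(f) = (5 + f) + f = 5 + 2*f)
T(x) = 5 + 2*x + 2*x² (T(x) = (5 + 2*x) + x*(1*x + x) = (5 + 2*x) + x*(x + x) = (5 + 2*x) + x*(2*x) = (5 + 2*x) + 2*x² = 5 + 2*x + 2*x²)
l(G, V) = (G + V)/(11 + V)
l(T(3), 1)*107 + 60 = (((5 + 2*3 + 2*3²) + 1)/(11 + 1))*107 + 60 = (((5 + 6 + 2*9) + 1)/12)*107 + 60 = (((5 + 6 + 18) + 1)/12)*107 + 60 = ((29 + 1)/12)*107 + 60 = ((1/12)*30)*107 + 60 = (5/2)*107 + 60 = 535/2 + 60 = 655/2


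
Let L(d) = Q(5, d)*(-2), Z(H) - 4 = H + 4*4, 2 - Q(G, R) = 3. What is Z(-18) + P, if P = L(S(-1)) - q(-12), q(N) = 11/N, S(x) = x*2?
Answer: 59/12 ≈ 4.9167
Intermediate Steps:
Q(G, R) = -1 (Q(G, R) = 2 - 1*3 = 2 - 3 = -1)
S(x) = 2*x
Z(H) = 20 + H (Z(H) = 4 + (H + 4*4) = 4 + (H + 16) = 4 + (16 + H) = 20 + H)
L(d) = 2 (L(d) = -1*(-2) = 2)
P = 35/12 (P = 2 - 11/(-12) = 2 - 11*(-1)/12 = 2 - 1*(-11/12) = 2 + 11/12 = 35/12 ≈ 2.9167)
Z(-18) + P = (20 - 18) + 35/12 = 2 + 35/12 = 59/12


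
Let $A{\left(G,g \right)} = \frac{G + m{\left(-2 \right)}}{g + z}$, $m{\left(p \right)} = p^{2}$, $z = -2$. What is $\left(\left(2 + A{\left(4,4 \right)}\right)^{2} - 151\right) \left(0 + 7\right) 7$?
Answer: $-5635$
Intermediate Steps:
$A{\left(G,g \right)} = \frac{4 + G}{-2 + g}$ ($A{\left(G,g \right)} = \frac{G + \left(-2\right)^{2}}{g - 2} = \frac{G + 4}{-2 + g} = \frac{4 + G}{-2 + g}$)
$\left(\left(2 + A{\left(4,4 \right)}\right)^{2} - 151\right) \left(0 + 7\right) 7 = \left(\left(2 + \frac{4 + 4}{-2 + 4}\right)^{2} - 151\right) \left(0 + 7\right) 7 = \left(\left(2 + \frac{1}{2} \cdot 8\right)^{2} - 151\right) 7 \cdot 7 = \left(\left(2 + \frac{1}{2} \cdot 8\right)^{2} - 151\right) 49 = \left(\left(2 + 4\right)^{2} - 151\right) 49 = \left(6^{2} - 151\right) 49 = \left(36 - 151\right) 49 = \left(-115\right) 49 = -5635$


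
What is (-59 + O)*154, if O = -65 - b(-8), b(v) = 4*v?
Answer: -14168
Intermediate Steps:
O = -33 (O = -65 - 4*(-8) = -65 - 1*(-32) = -65 + 32 = -33)
(-59 + O)*154 = (-59 - 33)*154 = -92*154 = -14168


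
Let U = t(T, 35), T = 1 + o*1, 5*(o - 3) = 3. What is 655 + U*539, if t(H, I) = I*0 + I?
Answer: 19520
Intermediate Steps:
o = 18/5 (o = 3 + (1/5)*3 = 3 + 3/5 = 18/5 ≈ 3.6000)
T = 23/5 (T = 1 + (18/5)*1 = 1 + 18/5 = 23/5 ≈ 4.6000)
t(H, I) = I (t(H, I) = 0 + I = I)
U = 35
655 + U*539 = 655 + 35*539 = 655 + 18865 = 19520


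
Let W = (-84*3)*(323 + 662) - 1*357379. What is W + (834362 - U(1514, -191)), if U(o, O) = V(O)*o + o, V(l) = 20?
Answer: 196969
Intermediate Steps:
U(o, O) = 21*o (U(o, O) = 20*o + o = 21*o)
W = -605599 (W = -252*985 - 357379 = -248220 - 357379 = -605599)
W + (834362 - U(1514, -191)) = -605599 + (834362 - 21*1514) = -605599 + (834362 - 1*31794) = -605599 + (834362 - 31794) = -605599 + 802568 = 196969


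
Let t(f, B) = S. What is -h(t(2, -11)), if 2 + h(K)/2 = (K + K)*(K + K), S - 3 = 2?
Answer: -196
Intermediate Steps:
S = 5 (S = 3 + 2 = 5)
t(f, B) = 5
h(K) = -4 + 8*K² (h(K) = -4 + 2*((K + K)*(K + K)) = -4 + 2*((2*K)*(2*K)) = -4 + 2*(4*K²) = -4 + 8*K²)
-h(t(2, -11)) = -(-4 + 8*5²) = -(-4 + 8*25) = -(-4 + 200) = -1*196 = -196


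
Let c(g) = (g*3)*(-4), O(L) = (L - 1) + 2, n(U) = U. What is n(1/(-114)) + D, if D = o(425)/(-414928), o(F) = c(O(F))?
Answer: 5245/1478181 ≈ 0.0035483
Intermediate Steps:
O(L) = 1 + L (O(L) = (-1 + L) + 2 = 1 + L)
c(g) = -12*g (c(g) = (3*g)*(-4) = -12*g)
o(F) = -12 - 12*F (o(F) = -12*(1 + F) = -12 - 12*F)
D = 639/51866 (D = (-12 - 12*425)/(-414928) = (-12 - 5100)*(-1/414928) = -5112*(-1/414928) = 639/51866 ≈ 0.012320)
n(1/(-114)) + D = 1/(-114) + 639/51866 = -1/114 + 639/51866 = 5245/1478181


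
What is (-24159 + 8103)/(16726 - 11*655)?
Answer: -16056/9521 ≈ -1.6864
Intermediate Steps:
(-24159 + 8103)/(16726 - 11*655) = -16056/(16726 - 7205) = -16056/9521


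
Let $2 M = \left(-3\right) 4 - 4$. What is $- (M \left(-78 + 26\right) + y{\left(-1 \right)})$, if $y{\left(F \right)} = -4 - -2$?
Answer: $-414$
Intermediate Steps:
$y{\left(F \right)} = -2$ ($y{\left(F \right)} = -4 + 2 = -2$)
$M = -8$ ($M = \frac{\left(-3\right) 4 - 4}{2} = \frac{-12 - 4}{2} = \frac{1}{2} \left(-16\right) = -8$)
$- (M \left(-78 + 26\right) + y{\left(-1 \right)}) = - (- 8 \left(-78 + 26\right) - 2) = - (\left(-8\right) \left(-52\right) - 2) = - (416 - 2) = \left(-1\right) 414 = -414$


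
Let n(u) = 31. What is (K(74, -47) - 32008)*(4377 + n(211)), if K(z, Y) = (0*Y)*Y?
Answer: -141091264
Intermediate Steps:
K(z, Y) = 0 (K(z, Y) = 0*Y = 0)
(K(74, -47) - 32008)*(4377 + n(211)) = (0 - 32008)*(4377 + 31) = -32008*4408 = -141091264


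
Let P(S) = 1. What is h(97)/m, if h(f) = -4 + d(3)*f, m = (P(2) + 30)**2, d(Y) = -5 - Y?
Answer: -780/961 ≈ -0.81165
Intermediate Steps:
m = 961 (m = (1 + 30)**2 = 31**2 = 961)
h(f) = -4 - 8*f (h(f) = -4 + (-5 - 1*3)*f = -4 + (-5 - 3)*f = -4 - 8*f)
h(97)/m = (-4 - 8*97)/961 = (-4 - 776)*(1/961) = -780*1/961 = -780/961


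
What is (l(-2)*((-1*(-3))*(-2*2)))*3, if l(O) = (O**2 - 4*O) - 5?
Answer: -252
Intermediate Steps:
l(O) = -5 + O**2 - 4*O
(l(-2)*((-1*(-3))*(-2*2)))*3 = ((-5 + (-2)**2 - 4*(-2))*((-1*(-3))*(-2*2)))*3 = ((-5 + 4 + 8)*(3*(-4)))*3 = (7*(-12))*3 = -84*3 = -252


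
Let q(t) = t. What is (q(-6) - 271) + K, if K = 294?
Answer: 17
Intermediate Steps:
(q(-6) - 271) + K = (-6 - 271) + 294 = -277 + 294 = 17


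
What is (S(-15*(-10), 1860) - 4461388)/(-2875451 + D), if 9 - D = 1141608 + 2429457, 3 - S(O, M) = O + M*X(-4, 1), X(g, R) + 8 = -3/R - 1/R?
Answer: 4439215/6446507 ≈ 0.68862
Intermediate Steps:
X(g, R) = -8 - 4/R (X(g, R) = -8 + (-3/R - 1/R) = -8 - 4/R)
S(O, M) = 3 - O + 12*M (S(O, M) = 3 - (O + M*(-8 - 4/1)) = 3 - (O + M*(-8 - 4*1)) = 3 - (O + M*(-8 - 4)) = 3 - (O + M*(-12)) = 3 - (O - 12*M) = 3 + (-O + 12*M) = 3 - O + 12*M)
D = -3571056 (D = 9 - (1141608 + 2429457) = 9 - 1*3571065 = 9 - 3571065 = -3571056)
(S(-15*(-10), 1860) - 4461388)/(-2875451 + D) = ((3 - (-15)*(-10) + 12*1860) - 4461388)/(-2875451 - 3571056) = ((3 - 1*150 + 22320) - 4461388)/(-6446507) = ((3 - 150 + 22320) - 4461388)*(-1/6446507) = (22173 - 4461388)*(-1/6446507) = -4439215*(-1/6446507) = 4439215/6446507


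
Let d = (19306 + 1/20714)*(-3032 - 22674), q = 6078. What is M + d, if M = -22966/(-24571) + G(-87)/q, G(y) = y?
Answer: -255872171311277285581/515580222022 ≈ -4.9628e+8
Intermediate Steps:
d = -5139972345705/10357 (d = (19306 + 1/20714)*(-25706) = (399904485/20714)*(-25706) = -5139972345705/10357 ≈ -4.9628e+8)
M = 45816557/49780846 (M = -22966/(-24571) - 87/6078 = -22966*(-1/24571) - 87*1/6078 = 22966/24571 - 29/2026 = 45816557/49780846 ≈ 0.92037)
M + d = 45816557/49780846 - 5139972345705/10357 = -255872171311277285581/515580222022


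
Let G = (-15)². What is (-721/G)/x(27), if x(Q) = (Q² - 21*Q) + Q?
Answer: -103/6075 ≈ -0.016955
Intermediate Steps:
G = 225
x(Q) = Q² - 20*Q
(-721/G)/x(27) = (-721/225)/((27*(-20 + 27))) = (-721*1/225)/((27*7)) = -721/225/189 = -721/225*1/189 = -103/6075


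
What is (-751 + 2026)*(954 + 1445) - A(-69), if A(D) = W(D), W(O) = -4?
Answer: 3058729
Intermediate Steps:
A(D) = -4
(-751 + 2026)*(954 + 1445) - A(-69) = (-751 + 2026)*(954 + 1445) - 1*(-4) = 1275*2399 + 4 = 3058725 + 4 = 3058729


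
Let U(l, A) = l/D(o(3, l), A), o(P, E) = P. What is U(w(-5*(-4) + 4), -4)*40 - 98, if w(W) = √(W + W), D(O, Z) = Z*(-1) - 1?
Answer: -98 + 160*√3/3 ≈ -5.6240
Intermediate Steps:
D(O, Z) = -1 - Z (D(O, Z) = -Z - 1 = -1 - Z)
w(W) = √2*√W (w(W) = √(2*W) = √2*√W)
U(l, A) = l/(-1 - A)
U(w(-5*(-4) + 4), -4)*40 - 98 = -√2*√(-5*(-4) + 4)/(1 - 4)*40 - 98 = -1*√2*√(20 + 4)/(-3)*40 - 98 = -1*√2*√24*(-⅓)*40 - 98 = -1*√2*(2*√6)*(-⅓)*40 - 98 = -1*4*√3*(-⅓)*40 - 98 = (4*√3/3)*40 - 98 = 160*√3/3 - 98 = -98 + 160*√3/3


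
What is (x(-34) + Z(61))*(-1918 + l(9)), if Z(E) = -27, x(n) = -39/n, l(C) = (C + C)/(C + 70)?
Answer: 3916824/79 ≈ 49580.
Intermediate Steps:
l(C) = 2*C/(70 + C) (l(C) = (2*C)/(70 + C) = 2*C/(70 + C))
(x(-34) + Z(61))*(-1918 + l(9)) = (-39/(-34) - 27)*(-1918 + 2*9/(70 + 9)) = (-39*(-1/34) - 27)*(-1918 + 2*9/79) = (39/34 - 27)*(-1918 + 2*9*(1/79)) = -879*(-1918 + 18/79)/34 = -879/34*(-151504/79) = 3916824/79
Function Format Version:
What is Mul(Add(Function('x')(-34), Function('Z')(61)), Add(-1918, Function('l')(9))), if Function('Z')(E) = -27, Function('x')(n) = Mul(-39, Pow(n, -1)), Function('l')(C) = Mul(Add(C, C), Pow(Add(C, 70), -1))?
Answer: Rational(3916824, 79) ≈ 49580.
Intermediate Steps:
Function('l')(C) = Mul(2, C, Pow(Add(70, C), -1)) (Function('l')(C) = Mul(Mul(2, C), Pow(Add(70, C), -1)) = Mul(2, C, Pow(Add(70, C), -1)))
Mul(Add(Function('x')(-34), Function('Z')(61)), Add(-1918, Function('l')(9))) = Mul(Add(Mul(-39, Pow(-34, -1)), -27), Add(-1918, Mul(2, 9, Pow(Add(70, 9), -1)))) = Mul(Add(Mul(-39, Rational(-1, 34)), -27), Add(-1918, Mul(2, 9, Pow(79, -1)))) = Mul(Add(Rational(39, 34), -27), Add(-1918, Mul(2, 9, Rational(1, 79)))) = Mul(Rational(-879, 34), Add(-1918, Rational(18, 79))) = Mul(Rational(-879, 34), Rational(-151504, 79)) = Rational(3916824, 79)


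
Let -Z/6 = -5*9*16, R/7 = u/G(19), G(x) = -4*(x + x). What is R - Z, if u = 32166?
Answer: -440901/76 ≈ -5801.3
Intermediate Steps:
G(x) = -8*x
R = -112581/76 (R = 7*(32166/((-8*19))) = 7*(32166/(-152)) = 7*(32166*(-1/152)) = 7*(-16083/76) = -112581/76 ≈ -1481.3)
Z = 4320 (Z = -6*(-5*9)*16 = -(-270)*16 = -6*(-720) = 4320)
R - Z = -112581/76 - 1*4320 = -112581/76 - 4320 = -440901/76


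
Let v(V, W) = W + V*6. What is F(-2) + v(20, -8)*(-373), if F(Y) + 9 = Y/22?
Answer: -459636/11 ≈ -41785.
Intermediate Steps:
v(V, W) = W + 6*V
F(Y) = -9 + Y/22
F(-2) + v(20, -8)*(-373) = (-9 + (1/22)*(-2)) + (-8 + 6*20)*(-373) = (-9 - 1/11) + (-8 + 120)*(-373) = -100/11 + 112*(-373) = -100/11 - 41776 = -459636/11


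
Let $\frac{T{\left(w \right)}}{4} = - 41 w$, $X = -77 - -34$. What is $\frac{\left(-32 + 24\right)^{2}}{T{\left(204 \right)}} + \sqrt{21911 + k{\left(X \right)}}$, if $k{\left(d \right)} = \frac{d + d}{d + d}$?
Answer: $- \frac{4}{2091} + 2 \sqrt{5478} \approx 148.03$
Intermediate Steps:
$X = -43$ ($X = -77 + 34 = -43$)
$k{\left(d \right)} = 1$ ($k{\left(d \right)} = \frac{2 d}{2 d} = 2 d \frac{1}{2 d} = 1$)
$T{\left(w \right)} = - 164 w$ ($T{\left(w \right)} = 4 \left(- 41 w\right) = - 164 w$)
$\frac{\left(-32 + 24\right)^{2}}{T{\left(204 \right)}} + \sqrt{21911 + k{\left(X \right)}} = \frac{\left(-32 + 24\right)^{2}}{\left(-164\right) 204} + \sqrt{21911 + 1} = \frac{\left(-8\right)^{2}}{-33456} + \sqrt{21912} = 64 \left(- \frac{1}{33456}\right) + 2 \sqrt{5478} = - \frac{4}{2091} + 2 \sqrt{5478}$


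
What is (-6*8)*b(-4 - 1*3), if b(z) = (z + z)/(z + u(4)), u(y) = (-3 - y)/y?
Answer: -384/5 ≈ -76.800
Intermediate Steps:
u(y) = (-3 - y)/y
b(z) = 2*z/(-7/4 + z) (b(z) = (z + z)/(z + (-3 - 1*4)/4) = (2*z)/(z + (-3 - 4)/4) = (2*z)/(z + (¼)*(-7)) = (2*z)/(z - 7/4) = (2*z)/(-7/4 + z) = 2*z/(-7/4 + z))
(-6*8)*b(-4 - 1*3) = (-6*8)*(8*(-4 - 1*3)/(-7 + 4*(-4 - 1*3))) = -384*(-4 - 3)/(-7 + 4*(-4 - 3)) = -384*(-7)/(-7 + 4*(-7)) = -384*(-7)/(-7 - 28) = -384*(-7)/(-35) = -384*(-7)*(-1)/35 = -48*8/5 = -384/5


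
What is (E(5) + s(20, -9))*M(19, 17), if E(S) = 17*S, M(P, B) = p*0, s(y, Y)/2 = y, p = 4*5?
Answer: 0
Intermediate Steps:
p = 20
s(y, Y) = 2*y
M(P, B) = 0 (M(P, B) = 20*0 = 0)
(E(5) + s(20, -9))*M(19, 17) = (17*5 + 2*20)*0 = (85 + 40)*0 = 125*0 = 0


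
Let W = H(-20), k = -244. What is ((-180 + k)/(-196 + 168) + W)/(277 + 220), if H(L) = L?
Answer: -34/3479 ≈ -0.0097729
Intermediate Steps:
W = -20
((-180 + k)/(-196 + 168) + W)/(277 + 220) = ((-180 - 244)/(-196 + 168) - 20)/(277 + 220) = (-424/(-28) - 20)/497 = (-424*(-1/28) - 20)*(1/497) = (106/7 - 20)*(1/497) = -34/7*1/497 = -34/3479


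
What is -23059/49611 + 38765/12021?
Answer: 182886464/66263759 ≈ 2.7600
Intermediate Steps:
-23059/49611 + 38765/12021 = 182886464/66263759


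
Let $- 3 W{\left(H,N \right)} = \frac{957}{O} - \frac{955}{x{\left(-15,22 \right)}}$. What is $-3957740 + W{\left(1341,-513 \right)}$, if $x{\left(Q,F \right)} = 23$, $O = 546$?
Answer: $- \frac{16567044149}{4186} \approx -3.9577 \cdot 10^{6}$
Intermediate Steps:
$W{\left(H,N \right)} = \frac{55491}{4186}$ ($W{\left(H,N \right)} = - \frac{\frac{957}{546} - \frac{955}{23}}{3} = - \frac{957 \cdot \frac{1}{546} - \frac{955}{23}}{3} = - \frac{\frac{319}{182} - \frac{955}{23}}{3} = \left(- \frac{1}{3}\right) \left(- \frac{166473}{4186}\right) = \frac{55491}{4186}$)
$-3957740 + W{\left(1341,-513 \right)} = -3957740 + \frac{55491}{4186} = - \frac{16567044149}{4186}$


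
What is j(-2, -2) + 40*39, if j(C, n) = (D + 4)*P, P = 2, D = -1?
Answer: 1566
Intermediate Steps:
j(C, n) = 6 (j(C, n) = (-1 + 4)*2 = 3*2 = 6)
j(-2, -2) + 40*39 = 6 + 40*39 = 6 + 1560 = 1566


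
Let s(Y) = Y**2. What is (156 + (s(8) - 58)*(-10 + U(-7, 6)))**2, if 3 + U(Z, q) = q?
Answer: 12996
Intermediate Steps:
U(Z, q) = -3 + q
(156 + (s(8) - 58)*(-10 + U(-7, 6)))**2 = (156 + (8**2 - 58)*(-10 + (-3 + 6)))**2 = (156 + (64 - 58)*(-10 + 3))**2 = (156 + 6*(-7))**2 = (156 - 42)**2 = 114**2 = 12996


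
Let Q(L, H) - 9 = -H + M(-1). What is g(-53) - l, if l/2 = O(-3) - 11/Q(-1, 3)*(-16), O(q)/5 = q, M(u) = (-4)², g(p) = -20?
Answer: -6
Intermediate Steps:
M(u) = 16
O(q) = 5*q
Q(L, H) = 25 - H (Q(L, H) = 9 + (-H + 16) = 9 + (16 - H) = 25 - H)
l = -14 (l = 2*(5*(-3) - 11/(25 - 1*3)*(-16)) = 2*(-15 - 11/(25 - 3)*(-16)) = 2*(-15 - 11/22*(-16)) = 2*(-15 - 11*1/22*(-16)) = 2*(-15 - ½*(-16)) = 2*(-15 + 8) = 2*(-7) = -14)
g(-53) - l = -20 - 1*(-14) = -20 + 14 = -6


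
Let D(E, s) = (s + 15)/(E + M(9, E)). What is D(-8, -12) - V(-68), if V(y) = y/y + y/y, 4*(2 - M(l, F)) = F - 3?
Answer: -38/13 ≈ -2.9231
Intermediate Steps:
M(l, F) = 11/4 - F/4 (M(l, F) = 2 - (F - 3)/4 = 2 - (-3 + F)/4 = 2 + (¾ - F/4) = 11/4 - F/4)
D(E, s) = (15 + s)/(11/4 + 3*E/4) (D(E, s) = (s + 15)/(E + (11/4 - E/4)) = (15 + s)/(11/4 + 3*E/4))
V(y) = 2 (V(y) = 1 + 1 = 2)
D(-8, -12) - V(-68) = 4*(15 - 12)/(11 + 3*(-8)) - 1*2 = 4*3/(11 - 24) - 2 = 4*3/(-13) - 2 = 4*(-1/13)*3 - 2 = -12/13 - 2 = -38/13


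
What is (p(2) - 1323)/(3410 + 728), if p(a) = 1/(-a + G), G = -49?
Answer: -33737/105519 ≈ -0.31972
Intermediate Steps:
p(a) = 1/(-49 - a) (p(a) = 1/(-a - 49) = 1/(-49 - a))
(p(2) - 1323)/(3410 + 728) = (-1/(49 + 2) - 1323)/(3410 + 728) = (-1/51 - 1323)/4138 = (-1*1/51 - 1323)*(1/4138) = (-1/51 - 1323)*(1/4138) = -67474/51*1/4138 = -33737/105519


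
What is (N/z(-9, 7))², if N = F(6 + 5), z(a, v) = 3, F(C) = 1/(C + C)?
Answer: 1/4356 ≈ 0.00022957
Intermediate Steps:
F(C) = 1/(2*C)
N = 1/22 (N = 1/(2*(6 + 5)) = (½)/11 = (½)*(1/11) = 1/22 ≈ 0.045455)
(N/z(-9, 7))² = ((1/22)/3)² = ((1/22)*(⅓))² = (1/66)² = 1/4356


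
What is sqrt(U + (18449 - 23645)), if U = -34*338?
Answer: 4*I*sqrt(1043) ≈ 129.18*I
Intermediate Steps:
U = -11492
sqrt(U + (18449 - 23645)) = sqrt(-11492 + (18449 - 23645)) = sqrt(-11492 - 5196) = sqrt(-16688) = 4*I*sqrt(1043)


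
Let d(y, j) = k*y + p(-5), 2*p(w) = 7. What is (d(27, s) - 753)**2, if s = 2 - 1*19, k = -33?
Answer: 10764961/4 ≈ 2.6912e+6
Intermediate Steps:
p(w) = 7/2 (p(w) = (1/2)*7 = 7/2)
s = -17 (s = 2 - 19 = -17)
d(y, j) = 7/2 - 33*y (d(y, j) = -33*y + 7/2 = 7/2 - 33*y)
(d(27, s) - 753)**2 = ((7/2 - 33*27) - 753)**2 = ((7/2 - 891) - 753)**2 = (-1775/2 - 753)**2 = (-3281/2)**2 = 10764961/4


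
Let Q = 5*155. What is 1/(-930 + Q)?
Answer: -1/155 ≈ -0.0064516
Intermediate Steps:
Q = 775
1/(-930 + Q) = 1/(-930 + 775) = 1/(-155) = -1/155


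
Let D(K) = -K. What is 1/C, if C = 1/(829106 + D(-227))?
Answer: 829333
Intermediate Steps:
C = 1/829333 (C = 1/(829106 - 1*(-227)) = 1/(829106 + 227) = 1/829333 ≈ 1.2058e-6)
1/C = 1/(1/829333) = 829333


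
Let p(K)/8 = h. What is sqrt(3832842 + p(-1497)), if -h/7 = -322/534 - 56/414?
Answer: sqrt(144545240505634)/6141 ≈ 1957.8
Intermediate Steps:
h = 95207/18423 (h = -7*(-322/534 - 56/414) = -7*(-322*1/534 - 56*1/414) = -7*(-161/267 - 28/207) = -7*(-13601/18423) = 95207/18423 ≈ 5.1678)
p(K) = 761656/18423 (p(K) = 8*(95207/18423) = 761656/18423)
sqrt(3832842 + p(-1497)) = sqrt(3832842 + 761656/18423) = sqrt(70613209822/18423) = sqrt(144545240505634)/6141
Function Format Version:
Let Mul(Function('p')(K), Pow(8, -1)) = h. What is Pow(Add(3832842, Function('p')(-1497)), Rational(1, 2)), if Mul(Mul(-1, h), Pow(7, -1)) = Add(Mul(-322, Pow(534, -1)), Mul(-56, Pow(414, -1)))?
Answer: Mul(Rational(1, 6141), Pow(144545240505634, Rational(1, 2))) ≈ 1957.8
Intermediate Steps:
h = Rational(95207, 18423) (h = Mul(-7, Add(Mul(-322, Pow(534, -1)), Mul(-56, Pow(414, -1)))) = Mul(-7, Add(Mul(-322, Rational(1, 534)), Mul(-56, Rational(1, 414)))) = Mul(-7, Add(Rational(-161, 267), Rational(-28, 207))) = Mul(-7, Rational(-13601, 18423)) = Rational(95207, 18423) ≈ 5.1678)
Function('p')(K) = Rational(761656, 18423) (Function('p')(K) = Mul(8, Rational(95207, 18423)) = Rational(761656, 18423))
Pow(Add(3832842, Function('p')(-1497)), Rational(1, 2)) = Pow(Add(3832842, Rational(761656, 18423)), Rational(1, 2)) = Pow(Rational(70613209822, 18423), Rational(1, 2)) = Mul(Rational(1, 6141), Pow(144545240505634, Rational(1, 2)))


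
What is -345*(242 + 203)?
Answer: -153525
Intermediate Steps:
-345*(242 + 203) = -345*445 = -153525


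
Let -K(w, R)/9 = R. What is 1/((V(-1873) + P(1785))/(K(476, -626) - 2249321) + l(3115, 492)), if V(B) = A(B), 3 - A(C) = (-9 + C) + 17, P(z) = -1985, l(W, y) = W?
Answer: 2243687/6989085122 ≈ 0.00032103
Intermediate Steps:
K(w, R) = -9*R
A(C) = -5 - C (A(C) = 3 - ((-9 + C) + 17) = 3 - (8 + C) = 3 + (-8 - C) = -5 - C)
V(B) = -5 - B
1/((V(-1873) + P(1785))/(K(476, -626) - 2249321) + l(3115, 492)) = 1/(((-5 - 1*(-1873)) - 1985)/(-9*(-626) - 2249321) + 3115) = 1/(((-5 + 1873) - 1985)/(5634 - 2249321) + 3115) = 1/((1868 - 1985)/(-2243687) + 3115) = 1/(-117*(-1/2243687) + 3115) = 1/(117/2243687 + 3115) = 1/(6989085122/2243687) = 2243687/6989085122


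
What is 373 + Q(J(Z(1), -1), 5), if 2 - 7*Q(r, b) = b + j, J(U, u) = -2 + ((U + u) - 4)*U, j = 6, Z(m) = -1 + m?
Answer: 2602/7 ≈ 371.71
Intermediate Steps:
J(U, u) = -2 + U*(-4 + U + u) (J(U, u) = -2 + (-4 + U + u)*U = -2 + U*(-4 + U + u))
Q(r, b) = -4/7 - b/7 (Q(r, b) = 2/7 - (b + 6)/7 = 2/7 - (6 + b)/7 = 2/7 + (-6/7 - b/7) = -4/7 - b/7)
373 + Q(J(Z(1), -1), 5) = 373 + (-4/7 - ⅐*5) = 373 + (-4/7 - 5/7) = 373 - 9/7 = 2602/7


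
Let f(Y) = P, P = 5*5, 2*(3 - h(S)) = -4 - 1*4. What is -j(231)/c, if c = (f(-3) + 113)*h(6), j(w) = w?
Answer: -11/46 ≈ -0.23913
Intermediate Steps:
h(S) = 7 (h(S) = 3 - (-4 - 1*4)/2 = 3 - (-4 - 4)/2 = 3 - 1/2*(-8) = 3 + 4 = 7)
P = 25
f(Y) = 25
c = 966 (c = (25 + 113)*7 = 138*7 = 966)
-j(231)/c = -231/966 = -1*11/46 = -11/46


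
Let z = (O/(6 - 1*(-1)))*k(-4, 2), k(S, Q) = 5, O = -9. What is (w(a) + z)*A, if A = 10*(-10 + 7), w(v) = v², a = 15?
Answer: -45900/7 ≈ -6557.1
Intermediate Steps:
A = -30 (A = 10*(-3) = -30)
z = -45/7 (z = -9/(6 - 1*(-1))*5 = -9/(6 + 1)*5 = -9/7*5 = -45/7 ≈ -6.4286)
(w(a) + z)*A = (15² - 45/7)*(-30) = (225 - 45/7)*(-30) = (1530/7)*(-30) = -45900/7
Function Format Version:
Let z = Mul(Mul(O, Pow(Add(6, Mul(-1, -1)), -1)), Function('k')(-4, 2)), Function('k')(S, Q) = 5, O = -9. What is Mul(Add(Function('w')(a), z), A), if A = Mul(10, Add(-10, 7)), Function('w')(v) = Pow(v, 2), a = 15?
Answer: Rational(-45900, 7) ≈ -6557.1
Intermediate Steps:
A = -30 (A = Mul(10, -3) = -30)
z = Rational(-45, 7) (z = Mul(Mul(-9, Pow(Add(6, Mul(-1, -1)), -1)), 5) = Mul(Mul(-9, Pow(Add(6, 1), -1)), 5) = Mul(Mul(-9, Pow(7, -1)), 5) = Mul(Mul(-9, Rational(1, 7)), 5) = Mul(Rational(-9, 7), 5) = Rational(-45, 7) ≈ -6.4286)
Mul(Add(Function('w')(a), z), A) = Mul(Add(Pow(15, 2), Rational(-45, 7)), -30) = Mul(Add(225, Rational(-45, 7)), -30) = Mul(Rational(1530, 7), -30) = Rational(-45900, 7)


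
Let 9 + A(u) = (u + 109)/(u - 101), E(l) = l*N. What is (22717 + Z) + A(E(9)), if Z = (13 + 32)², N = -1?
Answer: 272053/11 ≈ 24732.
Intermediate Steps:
Z = 2025 (Z = 45² = 2025)
E(l) = -l (E(l) = l*(-1) = -l)
A(u) = -9 + (109 + u)/(-101 + u) (A(u) = -9 + (u + 109)/(u - 101) = -9 + (109 + u)/(-101 + u))
(22717 + Z) + A(E(9)) = (22717 + 2025) + 2*(509 - (-4)*9)/(-101 - 1*9) = 24742 + 2*(509 - 4*(-9))/(-101 - 9) = 24742 + 2*(509 + 36)/(-110) = 24742 + 2*(-1/110)*545 = 24742 - 109/11 = 272053/11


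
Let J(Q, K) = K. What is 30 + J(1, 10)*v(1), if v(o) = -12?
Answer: -90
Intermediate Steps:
30 + J(1, 10)*v(1) = 30 + 10*(-12) = 30 - 120 = -90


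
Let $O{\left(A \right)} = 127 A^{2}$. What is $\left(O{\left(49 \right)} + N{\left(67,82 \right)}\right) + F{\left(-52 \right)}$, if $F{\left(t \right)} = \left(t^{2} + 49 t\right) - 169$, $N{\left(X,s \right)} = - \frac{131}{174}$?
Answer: $\frac{53054905}{174} \approx 3.0491 \cdot 10^{5}$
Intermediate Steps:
$N{\left(X,s \right)} = - \frac{131}{174}$ ($N{\left(X,s \right)} = \left(-131\right) \frac{1}{174} = - \frac{131}{174}$)
$F{\left(t \right)} = -169 + t^{2} + 49 t$
$\left(O{\left(49 \right)} + N{\left(67,82 \right)}\right) + F{\left(-52 \right)} = \left(127 \cdot 49^{2} - \frac{131}{174}\right) + \left(-169 + \left(-52\right)^{2} + 49 \left(-52\right)\right) = \left(127 \cdot 2401 - \frac{131}{174}\right) - 13 = \left(304927 - \frac{131}{174}\right) - 13 = \frac{53057167}{174} - 13 = \frac{53054905}{174}$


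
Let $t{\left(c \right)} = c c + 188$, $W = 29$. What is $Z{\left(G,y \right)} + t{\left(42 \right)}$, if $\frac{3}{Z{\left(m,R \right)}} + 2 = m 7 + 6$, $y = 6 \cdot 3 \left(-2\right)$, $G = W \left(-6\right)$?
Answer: $\frac{2369725}{1214} \approx 1952.0$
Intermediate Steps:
$G = -174$ ($G = 29 \left(-6\right) = -174$)
$y = -36$ ($y = 18 \left(-2\right) = -36$)
$t{\left(c \right)} = 188 + c^{2}$ ($t{\left(c \right)} = c^{2} + 188 = 188 + c^{2}$)
$Z{\left(m,R \right)} = \frac{3}{4 + 7 m}$ ($Z{\left(m,R \right)} = \frac{3}{-2 + \left(m 7 + 6\right)} = \frac{3}{-2 + \left(7 m + 6\right)} = \frac{3}{-2 + \left(6 + 7 m\right)} = \frac{3}{4 + 7 m}$)
$Z{\left(G,y \right)} + t{\left(42 \right)} = \frac{3}{4 + 7 \left(-174\right)} + \left(188 + 42^{2}\right) = \frac{3}{4 - 1218} + \left(188 + 1764\right) = \frac{3}{-1214} + 1952 = 3 \left(- \frac{1}{1214}\right) + 1952 = - \frac{3}{1214} + 1952 = \frac{2369725}{1214}$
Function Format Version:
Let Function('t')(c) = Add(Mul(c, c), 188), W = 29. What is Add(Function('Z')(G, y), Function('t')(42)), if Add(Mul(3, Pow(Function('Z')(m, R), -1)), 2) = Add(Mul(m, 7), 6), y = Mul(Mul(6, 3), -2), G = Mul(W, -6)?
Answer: Rational(2369725, 1214) ≈ 1952.0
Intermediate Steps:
G = -174 (G = Mul(29, -6) = -174)
y = -36 (y = Mul(18, -2) = -36)
Function('t')(c) = Add(188, Pow(c, 2)) (Function('t')(c) = Add(Pow(c, 2), 188) = Add(188, Pow(c, 2)))
Function('Z')(m, R) = Mul(3, Pow(Add(4, Mul(7, m)), -1)) (Function('Z')(m, R) = Mul(3, Pow(Add(-2, Add(Mul(m, 7), 6)), -1)) = Mul(3, Pow(Add(-2, Add(Mul(7, m), 6)), -1)) = Mul(3, Pow(Add(-2, Add(6, Mul(7, m))), -1)) = Mul(3, Pow(Add(4, Mul(7, m)), -1)))
Add(Function('Z')(G, y), Function('t')(42)) = Add(Mul(3, Pow(Add(4, Mul(7, -174)), -1)), Add(188, Pow(42, 2))) = Add(Mul(3, Pow(Add(4, -1218), -1)), Add(188, 1764)) = Add(Mul(3, Pow(-1214, -1)), 1952) = Add(Mul(3, Rational(-1, 1214)), 1952) = Add(Rational(-3, 1214), 1952) = Rational(2369725, 1214)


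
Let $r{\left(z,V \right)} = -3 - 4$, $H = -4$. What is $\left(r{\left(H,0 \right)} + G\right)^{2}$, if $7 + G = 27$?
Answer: $169$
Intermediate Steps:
$r{\left(z,V \right)} = -7$ ($r{\left(z,V \right)} = -3 - 4 = -7$)
$G = 20$ ($G = -7 + 27 = 20$)
$\left(r{\left(H,0 \right)} + G\right)^{2} = \left(-7 + 20\right)^{2} = 13^{2} = 169$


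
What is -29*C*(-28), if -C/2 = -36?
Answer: 58464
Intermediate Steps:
C = 72 (C = -2*(-36) = 72)
-29*C*(-28) = -29*72*(-28) = -2088*(-28) = 58464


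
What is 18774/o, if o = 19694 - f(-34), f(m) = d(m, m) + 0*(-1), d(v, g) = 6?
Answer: 9387/9844 ≈ 0.95358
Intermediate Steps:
f(m) = 6 (f(m) = 6 + 0*(-1) = 6 + 0 = 6)
o = 19688 (o = 19694 - 1*6 = 19694 - 6 = 19688)
18774/o = 18774/19688 = 18774*(1/19688) = 9387/9844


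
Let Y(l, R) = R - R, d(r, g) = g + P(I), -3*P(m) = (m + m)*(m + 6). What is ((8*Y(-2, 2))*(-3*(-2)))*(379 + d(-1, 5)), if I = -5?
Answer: 0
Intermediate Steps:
P(m) = -2*m*(6 + m)/3 (P(m) = -(m + m)*(m + 6)/3 = -2*m*(6 + m)/3)
d(r, g) = 10/3 + g (d(r, g) = g - ⅔*(-5)*(6 - 5) = g - ⅔*(-5)*1 = g + 10/3 = 10/3 + g)
Y(l, R) = 0
((8*Y(-2, 2))*(-3*(-2)))*(379 + d(-1, 5)) = ((8*0)*(-3*(-2)))*(379 + (10/3 + 5)) = (0*6)*(379 + 25/3) = 0*(1162/3) = 0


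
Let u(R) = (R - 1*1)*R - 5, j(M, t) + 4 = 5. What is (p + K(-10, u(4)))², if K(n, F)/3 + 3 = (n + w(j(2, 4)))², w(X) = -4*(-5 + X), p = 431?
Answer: 280900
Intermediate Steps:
j(M, t) = 1 (j(M, t) = -4 + 5 = 1)
w(X) = 20 - 4*X
u(R) = -5 + R*(-1 + R) (u(R) = (R - 1)*R - 5 = (-1 + R)*R - 5 = R*(-1 + R) - 5 = -5 + R*(-1 + R))
K(n, F) = -9 + 3*(16 + n)² (K(n, F) = -9 + 3*(n + (20 - 4*1))² = -9 + 3*(n + (20 - 4))² = -9 + 3*(n + 16)² = -9 + 3*(16 + n)²)
(p + K(-10, u(4)))² = (431 + (-9 + 3*(16 - 10)²))² = (431 + (-9 + 3*6²))² = (431 + (-9 + 3*36))² = (431 + (-9 + 108))² = (431 + 99)² = 530² = 280900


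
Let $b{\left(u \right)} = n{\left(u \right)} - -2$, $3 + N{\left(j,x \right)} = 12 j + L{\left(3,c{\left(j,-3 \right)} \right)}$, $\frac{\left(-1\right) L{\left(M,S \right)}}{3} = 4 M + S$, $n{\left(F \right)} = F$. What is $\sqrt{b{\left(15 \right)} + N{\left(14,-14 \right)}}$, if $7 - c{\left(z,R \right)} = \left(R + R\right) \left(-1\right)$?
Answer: $\sqrt{143} \approx 11.958$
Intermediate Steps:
$c{\left(z,R \right)} = 7 + 2 R$ ($c{\left(z,R \right)} = 7 - \left(R + R\right) \left(-1\right) = 7 - 2 R \left(-1\right) = 7 - - 2 R = 7 + 2 R$)
$L{\left(M,S \right)} = - 12 M - 3 S$ ($L{\left(M,S \right)} = - 3 \left(4 M + S\right) = - 3 \left(S + 4 M\right) = - 12 M - 3 S$)
$N{\left(j,x \right)} = -42 + 12 j$ ($N{\left(j,x \right)} = -3 - \left(36 - 12 j + 3 \left(7 + 2 \left(-3\right)\right)\right) = -3 - \left(36 - 12 j + 3 \left(7 - 6\right)\right) = -3 + \left(12 j - 39\right) = -3 + \left(-39 + 12 j\right) = -42 + 12 j$)
$b{\left(u \right)} = 2 + u$ ($b{\left(u \right)} = u - -2 = u + 2 = 2 + u$)
$\sqrt{b{\left(15 \right)} + N{\left(14,-14 \right)}} = \sqrt{\left(2 + 15\right) + \left(-42 + 12 \cdot 14\right)} = \sqrt{17 + \left(-42 + 168\right)} = \sqrt{17 + 126} = \sqrt{143}$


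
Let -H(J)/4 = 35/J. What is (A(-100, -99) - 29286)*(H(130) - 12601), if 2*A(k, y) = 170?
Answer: 4783912227/13 ≈ 3.6799e+8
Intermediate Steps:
A(k, y) = 85 (A(k, y) = (½)*170 = 85)
H(J) = -140/J
(A(-100, -99) - 29286)*(H(130) - 12601) = (85 - 29286)*(-140/130 - 12601) = -29201*(-140*1/130 - 12601) = -29201*(-14/13 - 12601) = -29201*(-163827/13) = 4783912227/13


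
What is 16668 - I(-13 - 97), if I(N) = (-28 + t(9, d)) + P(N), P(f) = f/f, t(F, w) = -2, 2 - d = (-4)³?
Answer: 16697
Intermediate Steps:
d = 66 (d = 2 - 1*(-4)³ = 2 - 1*(-64) = 2 + 64 = 66)
P(f) = 1
I(N) = -29 (I(N) = (-28 - 2) + 1 = -30 + 1 = -29)
16668 - I(-13 - 97) = 16668 - 1*(-29) = 16668 + 29 = 16697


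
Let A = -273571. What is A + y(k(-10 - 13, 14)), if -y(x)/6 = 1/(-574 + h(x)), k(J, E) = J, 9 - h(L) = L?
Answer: -74137738/271 ≈ -2.7357e+5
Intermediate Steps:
h(L) = 9 - L
y(x) = -6/(-565 - x) (y(x) = -6/(-574 + (9 - x)) = -6/(-565 - x))
A + y(k(-10 - 13, 14)) = -273571 + 6/(565 + (-10 - 13)) = -273571 + 6/(565 - 23) = -273571 + 6/542 = -273571 + 6*(1/542) = -273571 + 3/271 = -74137738/271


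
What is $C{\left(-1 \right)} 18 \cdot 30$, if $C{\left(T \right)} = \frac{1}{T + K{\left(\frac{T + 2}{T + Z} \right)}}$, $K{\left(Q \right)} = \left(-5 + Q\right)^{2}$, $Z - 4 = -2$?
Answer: $36$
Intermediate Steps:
$Z = 2$ ($Z = 4 - 2 = 2$)
$C{\left(T \right)} = \frac{1}{16 + T}$ ($C{\left(T \right)} = \frac{1}{T + \left(-5 + \frac{T + 2}{T + 2}\right)^{2}} = \frac{1}{T + \left(-5 + \frac{2 + T}{2 + T}\right)^{2}} = \frac{1}{T + \left(-5 + 1\right)^{2}} = \frac{1}{T + \left(-4\right)^{2}} = \frac{1}{T + 16} = \frac{1}{16 + T}$)
$C{\left(-1 \right)} 18 \cdot 30 = \frac{1}{16 - 1} \cdot 18 \cdot 30 = \frac{1}{15} \cdot 18 \cdot 30 = \frac{6}{5} \cdot 30 = 36$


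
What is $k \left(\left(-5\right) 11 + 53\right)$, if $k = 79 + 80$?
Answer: $-318$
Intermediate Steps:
$k = 159$
$k \left(\left(-5\right) 11 + 53\right) = 159 \left(\left(-5\right) 11 + 53\right) = 159 \left(-55 + 53\right) = 159 \left(-2\right) = -318$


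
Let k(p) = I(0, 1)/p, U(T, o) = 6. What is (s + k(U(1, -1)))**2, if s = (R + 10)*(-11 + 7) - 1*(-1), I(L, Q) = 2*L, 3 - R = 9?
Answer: 225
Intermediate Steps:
R = -6 (R = 3 - 1*9 = 3 - 9 = -6)
k(p) = 0 (k(p) = (2*0)/p = 0/p = 0)
s = -15 (s = (-6 + 10)*(-11 + 7) - 1*(-1) = 4*(-4) + 1 = -16 + 1 = -15)
(s + k(U(1, -1)))**2 = (-15 + 0)**2 = (-15)**2 = 225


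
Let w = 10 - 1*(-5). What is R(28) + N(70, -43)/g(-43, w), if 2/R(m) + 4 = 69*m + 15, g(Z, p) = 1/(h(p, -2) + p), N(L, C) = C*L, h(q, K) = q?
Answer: -175452898/1943 ≈ -90300.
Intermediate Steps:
w = 15 (w = 10 + 5 = 15)
g(Z, p) = 1/(2*p) (g(Z, p) = 1/(p + p) = 1/(2*p))
R(m) = 2/(11 + 69*m) (R(m) = 2/(-4 + (69*m + 15)) = 2/(-4 + (15 + 69*m)) = 2/(11 + 69*m))
R(28) + N(70, -43)/g(-43, w) = 2/(11 + 69*28) + (-43*70)/(((½)/15)) = 2/(11 + 1932) - 3010/((½)*(1/15)) = 2/1943 - 3010/1/30 = 2*(1/1943) - 3010*30 = 2/1943 - 90300 = -175452898/1943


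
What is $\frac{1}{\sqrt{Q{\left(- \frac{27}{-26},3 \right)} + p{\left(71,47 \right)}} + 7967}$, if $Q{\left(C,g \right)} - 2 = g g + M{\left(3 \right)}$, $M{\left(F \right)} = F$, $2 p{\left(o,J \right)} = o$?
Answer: $\frac{15934}{126946079} - \frac{3 \sqrt{22}}{126946079} \approx 0.00012541$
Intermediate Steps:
$p{\left(o,J \right)} = \frac{o}{2}$
$Q{\left(C,g \right)} = 5 + g^{2}$ ($Q{\left(C,g \right)} = 2 + \left(g g + 3\right) = 2 + \left(g^{2} + 3\right) = 2 + \left(3 + g^{2}\right) = 5 + g^{2}$)
$\frac{1}{\sqrt{Q{\left(- \frac{27}{-26},3 \right)} + p{\left(71,47 \right)}} + 7967} = \frac{1}{\sqrt{\left(5 + 3^{2}\right) + \frac{1}{2} \cdot 71} + 7967} = \frac{1}{\sqrt{\left(5 + 9\right) + \frac{71}{2}} + 7967} = \frac{1}{\sqrt{14 + \frac{71}{2}} + 7967} = \frac{1}{\sqrt{\frac{99}{2}} + 7967} = \frac{1}{\frac{3 \sqrt{22}}{2} + 7967} = \frac{1}{7967 + \frac{3 \sqrt{22}}{2}}$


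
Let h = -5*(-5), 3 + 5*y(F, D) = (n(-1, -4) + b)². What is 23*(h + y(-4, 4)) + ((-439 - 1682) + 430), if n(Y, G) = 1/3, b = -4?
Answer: -48058/45 ≈ -1068.0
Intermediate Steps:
n(Y, G) = ⅓
y(F, D) = 94/45 (y(F, D) = -⅗ + (⅓ - 4)²/5 = -⅗ + (-11/3)²/5 = -⅗ + (⅕)*(121/9) = -⅗ + 121/45 = 94/45)
h = 25
23*(h + y(-4, 4)) + ((-439 - 1682) + 430) = 23*(25 + 94/45) + ((-439 - 1682) + 430) = 23*(1219/45) + (-2121 + 430) = 28037/45 - 1691 = -48058/45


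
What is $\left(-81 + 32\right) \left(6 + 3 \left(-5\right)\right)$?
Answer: $441$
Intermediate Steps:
$\left(-81 + 32\right) \left(6 + 3 \left(-5\right)\right) = - 49 \left(6 - 15\right) = \left(-49\right) \left(-9\right) = 441$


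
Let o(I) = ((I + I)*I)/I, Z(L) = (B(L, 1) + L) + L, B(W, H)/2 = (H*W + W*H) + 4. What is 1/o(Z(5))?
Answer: 1/76 ≈ 0.013158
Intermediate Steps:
B(W, H) = 8 + 4*H*W (B(W, H) = 2*((H*W + W*H) + 4) = 2*((H*W + H*W) + 4) = 2*(2*H*W + 4) = 2*(4 + 2*H*W) = 8 + 4*H*W)
Z(L) = 8 + 6*L (Z(L) = ((8 + 4*1*L) + L) + L = ((8 + 4*L) + L) + L = (8 + 5*L) + L = 8 + 6*L)
o(I) = 2*I (o(I) = ((2*I)*I)/I = (2*I²)/I = 2*I)
1/o(Z(5)) = 1/(2*(8 + 6*5)) = 1/(2*(8 + 30)) = 1/(2*38) = 1/76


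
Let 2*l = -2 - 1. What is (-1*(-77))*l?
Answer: -231/2 ≈ -115.50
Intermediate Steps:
l = -3/2 (l = (-2 - 1)/2 = (1/2)*(-3) = -3/2 ≈ -1.5000)
(-1*(-77))*l = -1*(-77)*(-3/2) = 77*(-3/2) = -231/2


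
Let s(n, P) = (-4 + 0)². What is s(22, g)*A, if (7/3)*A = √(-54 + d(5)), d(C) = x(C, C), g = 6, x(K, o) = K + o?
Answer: 96*I*√11/7 ≈ 45.485*I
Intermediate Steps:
d(C) = 2*C (d(C) = C + C = 2*C)
s(n, P) = 16 (s(n, P) = (-4)² = 16)
A = 6*I*√11/7 (A = 3*√(-54 + 2*5)/7 = 3*√(-54 + 10)/7 = 3*√(-44)/7 = 3*(2*I*√11)/7 = 6*I*√11/7 ≈ 2.8428*I)
s(22, g)*A = 16*(6*I*√11/7) = 96*I*√11/7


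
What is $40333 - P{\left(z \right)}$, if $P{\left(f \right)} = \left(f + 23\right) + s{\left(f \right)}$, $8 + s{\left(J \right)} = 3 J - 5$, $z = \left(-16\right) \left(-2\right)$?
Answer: $40195$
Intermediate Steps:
$z = 32$
$s{\left(J \right)} = -13 + 3 J$ ($s{\left(J \right)} = -8 + \left(3 J - 5\right) = -8 + \left(-5 + 3 J\right) = -13 + 3 J$)
$P{\left(f \right)} = 10 + 4 f$ ($P{\left(f \right)} = \left(f + 23\right) + \left(-13 + 3 f\right) = \left(23 + f\right) + \left(-13 + 3 f\right) = 10 + 4 f$)
$40333 - P{\left(z \right)} = 40333 - \left(10 + 4 \cdot 32\right) = 40333 - \left(10 + 128\right) = 40333 - 138 = 40195$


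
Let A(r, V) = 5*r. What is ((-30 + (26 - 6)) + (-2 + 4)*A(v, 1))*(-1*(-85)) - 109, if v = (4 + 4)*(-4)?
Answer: -28159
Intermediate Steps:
v = -32 (v = 8*(-4) = -32)
((-30 + (26 - 6)) + (-2 + 4)*A(v, 1))*(-1*(-85)) - 109 = ((-30 + (26 - 6)) + (-2 + 4)*(5*(-32)))*(-1*(-85)) - 109 = ((-30 + 20) + 2*(-160))*85 - 109 = (-10 - 320)*85 - 109 = -330*85 - 109 = -28050 - 109 = -28159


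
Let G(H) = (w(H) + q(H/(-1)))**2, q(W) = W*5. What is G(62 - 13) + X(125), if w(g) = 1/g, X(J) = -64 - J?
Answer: 143642227/2401 ≈ 59826.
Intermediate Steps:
w(g) = 1/g
q(W) = 5*W
G(H) = (1/H - 5*H)**2 (G(H) = (1/H + 5*(H/(-1)))**2 = (1/H + 5*(H*(-1)))**2 = (1/H + 5*(-H))**2 = (1/H - 5*H)**2)
G(62 - 13) + X(125) = (1 - 5*(62 - 13)**2)**2/(62 - 13)**2 + (-64 - 1*125) = (1 - 5*49**2)**2/49**2 + (-64 - 125) = (1 - 5*2401)**2/2401 - 189 = (1 - 12005)**2/2401 - 189 = (1/2401)*(-12004)**2 - 189 = (1/2401)*144096016 - 189 = 144096016/2401 - 189 = 143642227/2401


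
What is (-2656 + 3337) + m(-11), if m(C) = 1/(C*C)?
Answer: 82402/121 ≈ 681.01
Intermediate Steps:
m(C) = C⁻² (m(C) = 1/(C²) = C⁻²)
(-2656 + 3337) + m(-11) = (-2656 + 3337) + (-11)⁻² = 681 + 1/121 = 82402/121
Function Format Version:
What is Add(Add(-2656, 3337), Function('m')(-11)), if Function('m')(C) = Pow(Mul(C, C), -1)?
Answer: Rational(82402, 121) ≈ 681.01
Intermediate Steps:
Function('m')(C) = Pow(C, -2) (Function('m')(C) = Pow(Pow(C, 2), -1) = Pow(C, -2))
Add(Add(-2656, 3337), Function('m')(-11)) = Add(Add(-2656, 3337), Pow(-11, -2)) = Add(681, Rational(1, 121)) = Rational(82402, 121)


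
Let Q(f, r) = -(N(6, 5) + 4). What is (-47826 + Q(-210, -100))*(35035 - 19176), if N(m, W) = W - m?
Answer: -758520111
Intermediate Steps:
Q(f, r) = -3 (Q(f, r) = -((5 - 1*6) + 4) = -((5 - 6) + 4) = -(-1 + 4) = -1*3 = -3)
(-47826 + Q(-210, -100))*(35035 - 19176) = (-47826 - 3)*(35035 - 19176) = -47829*15859 = -758520111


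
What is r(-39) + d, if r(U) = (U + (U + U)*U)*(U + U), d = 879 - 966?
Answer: -234321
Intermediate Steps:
d = -87
r(U) = 2*U*(U + 2*U²) (r(U) = (U + (2*U)*U)*(2*U) = (U + 2*U²)*(2*U) = 2*U*(U + 2*U²))
r(-39) + d = (-39)²*(2 + 4*(-39)) - 87 = 1521*(2 - 156) - 87 = 1521*(-154) - 87 = -234234 - 87 = -234321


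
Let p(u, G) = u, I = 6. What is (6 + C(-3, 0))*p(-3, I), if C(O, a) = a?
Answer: -18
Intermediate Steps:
(6 + C(-3, 0))*p(-3, I) = (6 + 0)*(-3) = 6*(-3) = -18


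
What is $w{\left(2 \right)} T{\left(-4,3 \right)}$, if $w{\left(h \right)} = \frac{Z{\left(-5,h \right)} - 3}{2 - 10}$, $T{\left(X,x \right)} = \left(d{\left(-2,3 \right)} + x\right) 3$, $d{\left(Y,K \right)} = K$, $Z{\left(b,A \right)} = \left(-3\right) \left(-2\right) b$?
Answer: $\frac{297}{4} \approx 74.25$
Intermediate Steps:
$Z{\left(b,A \right)} = 6 b$
$T{\left(X,x \right)} = 9 + 3 x$ ($T{\left(X,x \right)} = \left(3 + x\right) 3 = 9 + 3 x$)
$w{\left(h \right)} = \frac{33}{8}$ ($w{\left(h \right)} = \frac{6 \left(-5\right) - 3}{2 - 10} = \frac{-30 - 3}{-8} = \left(-33\right) \left(- \frac{1}{8}\right) = \frac{33}{8}$)
$w{\left(2 \right)} T{\left(-4,3 \right)} = \frac{33 \left(9 + 3 \cdot 3\right)}{8} = \frac{33 \left(9 + 9\right)}{8} = \frac{33}{8} \cdot 18 = \frac{297}{4}$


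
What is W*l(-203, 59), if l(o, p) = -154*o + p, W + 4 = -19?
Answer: -720383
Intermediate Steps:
W = -23 (W = -4 - 19 = -23)
l(o, p) = p - 154*o
W*l(-203, 59) = -23*(59 - 154*(-203)) = -23*(59 + 31262) = -23*31321 = -720383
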